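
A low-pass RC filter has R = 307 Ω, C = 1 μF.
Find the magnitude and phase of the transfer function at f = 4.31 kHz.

Step 1 — Angular frequency: ω = 2π·4310 = 2.708e+04 rad/s.
Step 2 — Transfer function: H(jω) = 1/(1 + jωRC).
Step 3 — Denominator: 1 + jωRC = 1 + j·2.708e+04·307·1e-06 = 1 + j8.314.
Step 4 — H = 0.01426 - j0.1186.
Step 5 — Magnitude: |H| = 0.1194 (-18.5 dB); phase: φ = -83.1°.

|H| = 0.1194 (-18.5 dB), φ = -83.1°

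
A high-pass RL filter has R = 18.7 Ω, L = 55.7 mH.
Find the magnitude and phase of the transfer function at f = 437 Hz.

Step 1 — Angular frequency: ω = 2π·437 = 2746 rad/s.
Step 2 — Transfer function: H(jω) = jωL/(R + jωL).
Step 3 — Numerator jωL = j·152.9; denominator R + jωL = 18.7 + j152.9.
Step 4 — H = 0.9853 + j0.1205.
Step 5 — Magnitude: |H| = 0.9926 (-0.1 dB); phase: φ = 7.0°.

|H| = 0.9926 (-0.1 dB), φ = 7.0°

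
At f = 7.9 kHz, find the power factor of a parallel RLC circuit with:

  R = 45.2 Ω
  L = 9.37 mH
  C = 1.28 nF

Step 1 — Angular frequency: ω = 2π·f = 2π·7900 = 4.964e+04 rad/s.
Step 2 — Component impedances:
  R: Z = R = 45.2 Ω
  L: Z = jωL = j·4.964e+04·0.00937 = 0 + j465.1 Ω
  C: Z = 1/(jωC) = -j/(ω·C) = 0 - j1.574e+04 Ω
Step 3 — Parallel combination: 1/Z_total = 1/R + 1/L + 1/C; Z_total = 44.8 + j4.225 Ω = 45∠5.4° Ω.
Step 4 — Power factor: PF = cos(φ) = Re(Z)/|Z| = 44.8/45 = 0.9956.
Step 5 — Type: Im(Z) = 4.225 ⇒ lagging (phase φ = 5.4°).

PF = 0.9956 (lagging, φ = 5.4°)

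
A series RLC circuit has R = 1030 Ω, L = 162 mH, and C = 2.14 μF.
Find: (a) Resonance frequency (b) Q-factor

Step 1 — Resonance condition Im(Z)=0 gives ω₀ = 1/√(LC).
Step 2 — ω₀ = 1/√(0.162·2.14e-06) = 1698 rad/s.
Step 3 — f₀ = ω₀/(2π) = 270.3 Hz.
Step 4 — Series Q: Q = ω₀L/R = 1698·0.162/1030 = 0.2671.

(a) f₀ = 270.3 Hz  (b) Q = 0.2671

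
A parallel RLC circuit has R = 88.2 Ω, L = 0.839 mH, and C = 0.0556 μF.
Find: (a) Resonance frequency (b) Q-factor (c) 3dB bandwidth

Step 1 — Resonance: ω₀ = 1/√(LC) = 1/√(0.000839·5.56e-08) = 1.464e+05 rad/s.
Step 2 — f₀ = ω₀/(2π) = 2.33e+04 Hz.
Step 3 — Parallel Q: Q = R/(ω₀L) = 88.2/(1.464e+05·0.000839) = 0.718.
Step 4 — Bandwidth: Δω = ω₀/Q = 2.039e+05 rad/s; BW = Δω/(2π) = 3.245e+04 Hz.

(a) f₀ = 2.33e+04 Hz  (b) Q = 0.718  (c) BW = 3.245e+04 Hz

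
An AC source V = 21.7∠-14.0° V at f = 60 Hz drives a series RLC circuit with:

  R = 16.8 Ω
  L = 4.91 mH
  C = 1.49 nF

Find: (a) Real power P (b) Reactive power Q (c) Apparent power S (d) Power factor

Step 1 — Angular frequency: ω = 2π·f = 2π·60 = 377 rad/s.
Step 2 — Component impedances:
  R: Z = R = 16.8 Ω
  L: Z = jωL = j·377·0.00491 = 0 + j1.851 Ω
  C: Z = 1/(jωC) = -j/(ω·C) = 0 - j1.78e+06 Ω
Step 3 — Series combination: Z_total = R + L + C = 16.8 - j1.78e+06 Ω = 1.78e+06∠-90.0° Ω.
Step 4 — Source phasor: V = 21.7∠-14.0° V = 21.06 - j5.25 V.
Step 5 — Current: I = V / Z = 2.949e-06 + j1.183e-05 A = 1.219e-05∠76.0° A.
Step 6 — Complex power: S = V·I* = 2.496e-09 - j0.0002645 VA.
Step 7 — Real power: P = Re(S) = 2.496e-09 W.
Step 8 — Reactive power: Q = Im(S) = -0.0002645 VAR.
Step 9 — Apparent power: |S| = 0.0002645 VA.
Step 10 — Power factor: PF = P/|S| = 9.437e-06 (leading).

(a) P = 2.496e-09 W  (b) Q = -0.0002645 VAR  (c) S = 0.0002645 VA  (d) PF = 9.437e-06 (leading)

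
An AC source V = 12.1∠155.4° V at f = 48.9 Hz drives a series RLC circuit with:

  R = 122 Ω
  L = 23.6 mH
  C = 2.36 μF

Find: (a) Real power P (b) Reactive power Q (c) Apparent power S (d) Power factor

Step 1 — Angular frequency: ω = 2π·f = 2π·48.9 = 307.2 rad/s.
Step 2 — Component impedances:
  R: Z = R = 122 Ω
  L: Z = jωL = j·307.2·0.0236 = 0 + j7.251 Ω
  C: Z = 1/(jωC) = -j/(ω·C) = 0 - j1379 Ω
Step 3 — Series combination: Z_total = R + L + C = 122 - j1372 Ω = 1377∠-84.9° Ω.
Step 4 — Source phasor: V = 12.1∠155.4° V = -11 + j5.037 V.
Step 5 — Current: I = V / Z = -0.00435 - j0.007633 A = 0.008785∠-119.7° A.
Step 6 — Complex power: S = V·I* = 0.009417 - j0.1059 VA.
Step 7 — Real power: P = Re(S) = 0.009417 W.
Step 8 — Reactive power: Q = Im(S) = -0.1059 VAR.
Step 9 — Apparent power: |S| = 0.1063 VA.
Step 10 — Power factor: PF = P/|S| = 0.08858 (leading).

(a) P = 0.009417 W  (b) Q = -0.1059 VAR  (c) S = 0.1063 VA  (d) PF = 0.08858 (leading)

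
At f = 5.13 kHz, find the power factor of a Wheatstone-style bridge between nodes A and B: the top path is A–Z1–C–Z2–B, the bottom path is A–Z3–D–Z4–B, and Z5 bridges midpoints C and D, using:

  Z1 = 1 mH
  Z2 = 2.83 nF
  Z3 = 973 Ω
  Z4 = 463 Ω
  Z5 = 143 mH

Step 1 — Angular frequency: ω = 2π·f = 2π·5130 = 3.223e+04 rad/s.
Step 2 — Component impedances:
  Z1: Z = jωL = j·3.223e+04·0.001 = 0 + j32.23 Ω
  Z2: Z = 1/(jωC) = -j/(ω·C) = 0 - j1.096e+04 Ω
  Z3: Z = R = 973 Ω
  Z4: Z = R = 463 Ω
  Z5: Z = jωL = j·3.223e+04·0.143 = 0 + j4609 Ω
Step 3 — Bridge requires nodal analysis (the Z5 bridge couples midpoints C and D, so the two paths cannot be reduced to a simple series/parallel combination). Setting node B to ground and injecting 1 A at node A, the 3-node admittance system at A, C, D solves to V_A = Z_AB = 1422 + j15.84 Ω = 1422∠0.6° Ω.
Step 4 — Power factor: PF = cos(φ) = Re(Z)/|Z| = 1422.1/1422.2 = 0.9999.
Step 5 — Type: Im(Z) = 15.84 ⇒ lagging (phase φ = 0.6°).

PF = 0.9999 (lagging, φ = 0.6°)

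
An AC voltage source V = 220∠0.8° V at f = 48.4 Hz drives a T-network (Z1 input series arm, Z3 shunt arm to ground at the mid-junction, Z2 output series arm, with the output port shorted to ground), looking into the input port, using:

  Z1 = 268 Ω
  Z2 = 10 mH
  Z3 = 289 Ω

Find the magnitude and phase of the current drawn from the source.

Step 1 — Angular frequency: ω = 2π·f = 2π·48.4 = 304.1 rad/s.
Step 2 — Component impedances:
  Z1: Z = R = 268 Ω
  Z2: Z = jωL = j·304.1·0.01 = 0 + j3.041 Ω
  Z3: Z = R = 289 Ω
Step 3 — With the output port shorted to ground, the output series arm Z2 runs from the junction to ground; the shunt arm Z3 also runs from the junction to ground. They appear in parallel: Z3 || Z2 = 0.032 + j3.041 Ω.
Step 4 — Series with input arm Z1: Z_in = Z1 + (Z3 || Z2) = 268 + j3.041 Ω = 268∠0.6° Ω.
Step 5 — Source phasor: V = 220∠0.8° V = 220 + j3.072 V.
Step 6 — Ohm's law: I = V / Z_total = (220 + j3.072) / (268 + j3.041) = 0.8207 + j0.002149 A.
Step 7 — Convert to polar: |I| = 0.8207 A, ∠I = 0.2°.

I = 0.8207∠0.2° A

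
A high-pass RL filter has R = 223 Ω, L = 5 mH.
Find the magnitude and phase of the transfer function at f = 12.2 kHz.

Step 1 — Angular frequency: ω = 2π·1.22e+04 = 7.665e+04 rad/s.
Step 2 — Transfer function: H(jω) = jωL/(R + jωL).
Step 3 — Numerator jωL = j·383.3; denominator R + jωL = 223 + j383.3.
Step 4 — H = 0.7471 + j0.4347.
Step 5 — Magnitude: |H| = 0.8643 (-1.3 dB); phase: φ = 30.2°.

|H| = 0.8643 (-1.3 dB), φ = 30.2°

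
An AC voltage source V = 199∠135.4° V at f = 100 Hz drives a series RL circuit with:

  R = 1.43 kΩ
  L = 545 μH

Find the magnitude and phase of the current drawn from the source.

Step 1 — Angular frequency: ω = 2π·f = 2π·100 = 628.3 rad/s.
Step 2 — Component impedances:
  R: Z = R = 1430 Ω
  L: Z = jωL = j·628.3·0.000545 = 0 + j0.3424 Ω
Step 3 — Series combination: Z_total = R + L = 1430 + j0.3424 Ω = 1430∠0.0° Ω.
Step 4 — Source phasor: V = 199∠135.4° V = -141.7 + j139.7 V.
Step 5 — Ohm's law: I = V / Z_total = (-141.7 + j139.7) / (1430 + j0.3424) = -0.09906 + j0.09774 A.
Step 6 — Convert to polar: |I| = 0.1392 A, ∠I = 135.4°.

I = 0.1392∠135.4° A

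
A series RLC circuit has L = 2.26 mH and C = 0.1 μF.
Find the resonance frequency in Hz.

Step 1 — Resonance condition Im(Z)=0 gives ω₀ = 1/√(LC).
Step 2 — ω₀ = 1/√(0.00226·1e-07) = 6.652e+04 rad/s.
Step 3 — f₀ = ω₀/(2π) = 1.059e+04 Hz.

f₀ = 1.059e+04 Hz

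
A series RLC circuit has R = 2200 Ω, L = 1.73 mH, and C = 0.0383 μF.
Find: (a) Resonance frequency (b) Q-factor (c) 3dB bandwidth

Step 1 — Resonance: ω₀ = 1/√(LC) = 1/√(0.00173·3.83e-08) = 1.229e+05 rad/s.
Step 2 — f₀ = ω₀/(2π) = 1.955e+04 Hz.
Step 3 — Series Q: Q = ω₀L/R = 1.229e+05·0.00173/2200 = 0.09661.
Step 4 — Bandwidth: Δω = ω₀/Q = 1.272e+06 rad/s; BW = Δω/(2π) = 2.024e+05 Hz.

(a) f₀ = 1.955e+04 Hz  (b) Q = 0.09661  (c) BW = 2.024e+05 Hz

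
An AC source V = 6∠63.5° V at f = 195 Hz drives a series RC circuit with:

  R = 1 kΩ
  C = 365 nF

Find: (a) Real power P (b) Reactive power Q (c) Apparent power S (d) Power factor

Step 1 — Angular frequency: ω = 2π·f = 2π·195 = 1225 rad/s.
Step 2 — Component impedances:
  R: Z = R = 1000 Ω
  C: Z = 1/(jωC) = -j/(ω·C) = 0 - j2236 Ω
Step 3 — Series combination: Z_total = R + C = 1000 - j2236 Ω = 2450∠-65.9° Ω.
Step 4 — Source phasor: V = 6∠63.5° V = 2.677 + j5.37 V.
Step 5 — Current: I = V / Z = -0.001555 + j0.001893 A = 0.002449∠129.4° A.
Step 6 — Complex power: S = V·I* = 0.006 - j0.01342 VA.
Step 7 — Real power: P = Re(S) = 0.006 W.
Step 8 — Reactive power: Q = Im(S) = -0.01342 VAR.
Step 9 — Apparent power: |S| = 0.0147 VA.
Step 10 — Power factor: PF = P/|S| = 0.4082 (leading).

(a) P = 0.006 W  (b) Q = -0.01342 VAR  (c) S = 0.0147 VA  (d) PF = 0.4082 (leading)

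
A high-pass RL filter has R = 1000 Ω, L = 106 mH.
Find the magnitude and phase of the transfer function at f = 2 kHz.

Step 1 — Angular frequency: ω = 2π·2000 = 1.257e+04 rad/s.
Step 2 — Transfer function: H(jω) = jωL/(R + jωL).
Step 3 — Numerator jωL = j·1332; denominator R + jωL = 1000 + j1332.
Step 4 — H = 0.6396 + j0.4801.
Step 5 — Magnitude: |H| = 0.7997 (-1.9 dB); phase: φ = 36.9°.

|H| = 0.7997 (-1.9 dB), φ = 36.9°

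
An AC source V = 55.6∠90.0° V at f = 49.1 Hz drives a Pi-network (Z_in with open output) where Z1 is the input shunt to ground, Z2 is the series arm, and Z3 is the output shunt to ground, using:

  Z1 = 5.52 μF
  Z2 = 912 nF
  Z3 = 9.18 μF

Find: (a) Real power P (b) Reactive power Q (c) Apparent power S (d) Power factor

Step 1 — Angular frequency: ω = 2π·f = 2π·49.1 = 308.5 rad/s.
Step 2 — Component impedances:
  Z1: Z = 1/(jωC) = -j/(ω·C) = 0 - j587.2 Ω
  Z2: Z = 1/(jωC) = -j/(ω·C) = 0 - j3554 Ω
  Z3: Z = 1/(jωC) = -j/(ω·C) = 0 - j353.1 Ω
Step 3 — With open output, the series arm Z2 and the output shunt Z3 appear in series to ground: Z2 + Z3 = 0 - j3907 Ω.
Step 4 — Parallel with input shunt Z1: Z_in = Z1 || (Z2 + Z3) = 0 - j510.5 Ω = 510.5∠-90.0° Ω.
Step 5 — Source phasor: V = 55.6∠90.0° V = 0 + j55.6 V.
Step 6 — Current: I = V / Z = -0.1089 A = 0.1089∠180.0° A.
Step 7 — Complex power: S = V·I* = 0 - j6.056 VA.
Step 8 — Real power: P = Re(S) = 0 W.
Step 9 — Reactive power: Q = Im(S) = -6.056 VAR.
Step 10 — Apparent power: |S| = 6.056 VA.
Step 11 — Power factor: PF = P/|S| = 0 (leading).

(a) P = 0 W  (b) Q = -6.056 VAR  (c) S = 6.056 VA  (d) PF = 0 (leading)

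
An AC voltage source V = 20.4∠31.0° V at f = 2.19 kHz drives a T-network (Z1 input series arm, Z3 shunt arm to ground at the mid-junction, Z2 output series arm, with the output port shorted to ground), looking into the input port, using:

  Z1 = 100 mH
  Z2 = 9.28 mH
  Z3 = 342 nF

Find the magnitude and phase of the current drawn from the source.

Step 1 — Angular frequency: ω = 2π·f = 2π·2190 = 1.376e+04 rad/s.
Step 2 — Component impedances:
  Z1: Z = jωL = j·1.376e+04·0.1 = 0 + j1376 Ω
  Z2: Z = jωL = j·1.376e+04·0.00928 = 0 + j127.7 Ω
  Z3: Z = 1/(jωC) = -j/(ω·C) = 0 - j212.5 Ω
Step 3 — With the output port shorted to ground, the output series arm Z2 runs from the junction to ground; the shunt arm Z3 also runs from the junction to ground. They appear in parallel: Z3 || Z2 = 0 + j320 Ω.
Step 4 — Series with input arm Z1: Z_in = Z1 + (Z3 || Z2) = 0 + j1696 Ω = 1696∠90.0° Ω.
Step 5 — Source phasor: V = 20.4∠31.0° V = 17.49 + j10.51 V.
Step 6 — Ohm's law: I = V / Z_total = (17.49 + j10.51) / (0 + j1696) = 0.006195 - j0.01031 A.
Step 7 — Convert to polar: |I| = 0.01203 A, ∠I = -59.0°.

I = 0.01203∠-59.0° A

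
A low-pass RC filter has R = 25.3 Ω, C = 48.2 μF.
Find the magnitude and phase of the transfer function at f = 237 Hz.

Step 1 — Angular frequency: ω = 2π·237 = 1489 rad/s.
Step 2 — Transfer function: H(jω) = 1/(1 + jωRC).
Step 3 — Denominator: 1 + jωRC = 1 + j·1489·25.3·4.82e-05 = 1 + j1.816.
Step 4 — H = 0.2327 - j0.4225.
Step 5 — Magnitude: |H| = 0.4824 (-6.3 dB); phase: φ = -61.2°.

|H| = 0.4824 (-6.3 dB), φ = -61.2°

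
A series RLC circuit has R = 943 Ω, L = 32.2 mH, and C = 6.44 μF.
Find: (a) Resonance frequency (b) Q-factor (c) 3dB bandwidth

Step 1 — Resonance: ω₀ = 1/√(LC) = 1/√(0.0322·6.44e-06) = 2196 rad/s.
Step 2 — f₀ = ω₀/(2π) = 349.5 Hz.
Step 3 — Series Q: Q = ω₀L/R = 2196·0.0322/943 = 0.07498.
Step 4 — Bandwidth: Δω = ω₀/Q = 2.929e+04 rad/s; BW = Δω/(2π) = 4661 Hz.

(a) f₀ = 349.5 Hz  (b) Q = 0.07498  (c) BW = 4661 Hz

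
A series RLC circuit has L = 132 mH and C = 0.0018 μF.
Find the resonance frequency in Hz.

Step 1 — Resonance condition Im(Z)=0 gives ω₀ = 1/√(LC).
Step 2 — ω₀ = 1/√(0.132·1.8e-09) = 6.487e+04 rad/s.
Step 3 — f₀ = ω₀/(2π) = 1.033e+04 Hz.

f₀ = 1.033e+04 Hz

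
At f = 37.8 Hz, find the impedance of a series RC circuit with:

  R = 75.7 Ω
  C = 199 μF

Step 1 — Angular frequency: ω = 2π·f = 2π·37.8 = 237.5 rad/s.
Step 2 — Component impedances:
  R: Z = R = 75.7 Ω
  C: Z = 1/(jωC) = -j/(ω·C) = 0 - j21.16 Ω
Step 3 — Series combination: Z_total = R + C = 75.7 - j21.16 Ω = 78.6∠-15.6° Ω.

Z = 75.7 - j21.16 Ω = 78.6∠-15.6° Ω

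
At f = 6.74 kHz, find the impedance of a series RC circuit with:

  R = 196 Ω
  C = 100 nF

Step 1 — Angular frequency: ω = 2π·f = 2π·6740 = 4.235e+04 rad/s.
Step 2 — Component impedances:
  R: Z = R = 196 Ω
  C: Z = 1/(jωC) = -j/(ω·C) = 0 - j236.1 Ω
Step 3 — Series combination: Z_total = R + C = 196 - j236.1 Ω = 306.9∠-50.3° Ω.

Z = 196 - j236.1 Ω = 306.9∠-50.3° Ω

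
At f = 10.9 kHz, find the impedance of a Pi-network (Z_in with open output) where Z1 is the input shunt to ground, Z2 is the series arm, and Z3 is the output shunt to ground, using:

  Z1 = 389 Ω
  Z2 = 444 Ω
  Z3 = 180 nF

Step 1 — Angular frequency: ω = 2π·f = 2π·1.09e+04 = 6.849e+04 rad/s.
Step 2 — Component impedances:
  Z1: Z = R = 389 Ω
  Z2: Z = R = 444 Ω
  Z3: Z = 1/(jωC) = -j/(ω·C) = 0 - j81.12 Ω
Step 3 — With open output, the series arm Z2 and the output shunt Z3 appear in series to ground: Z2 + Z3 = 444 - j81.12 Ω.
Step 4 — Parallel with input shunt Z1: Z_in = Z1 || (Z2 + Z3) = 209 - j17.52 Ω = 209.8∠-4.8° Ω.

Z = 209 - j17.52 Ω = 209.8∠-4.8° Ω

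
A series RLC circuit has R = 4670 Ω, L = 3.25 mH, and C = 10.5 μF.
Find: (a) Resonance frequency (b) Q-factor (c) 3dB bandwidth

Step 1 — Resonance: ω₀ = 1/√(LC) = 1/√(0.00325·1.05e-05) = 5413 rad/s.
Step 2 — f₀ = ω₀/(2π) = 861.6 Hz.
Step 3 — Series Q: Q = ω₀L/R = 5413·0.00325/4670 = 0.003767.
Step 4 — Bandwidth: Δω = ω₀/Q = 1.437e+06 rad/s; BW = Δω/(2π) = 2.287e+05 Hz.

(a) f₀ = 861.6 Hz  (b) Q = 0.003767  (c) BW = 2.287e+05 Hz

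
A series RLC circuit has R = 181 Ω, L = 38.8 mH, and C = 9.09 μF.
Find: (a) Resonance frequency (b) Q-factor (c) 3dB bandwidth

Step 1 — Resonance condition Im(Z)=0 gives ω₀ = 1/√(LC).
Step 2 — ω₀ = 1/√(0.0388·9.09e-06) = 1684 rad/s.
Step 3 — f₀ = ω₀/(2π) = 268 Hz.
Step 4 — Series Q: Q = ω₀L/R = 1684·0.0388/181 = 0.361.
Step 5 — 3dB bandwidth: Δω = ω₀/Q = 4665 rad/s; BW = Δω/(2π) = 742.4 Hz.

(a) f₀ = 268 Hz  (b) Q = 0.361  (c) BW = 742.4 Hz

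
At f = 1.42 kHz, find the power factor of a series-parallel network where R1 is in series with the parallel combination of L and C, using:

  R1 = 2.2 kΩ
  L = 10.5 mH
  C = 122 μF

Step 1 — Angular frequency: ω = 2π·f = 2π·1420 = 8922 rad/s.
Step 2 — Component impedances:
  R1: Z = R = 2200 Ω
  L: Z = jωL = j·8922·0.0105 = 0 + j93.68 Ω
  C: Z = 1/(jωC) = -j/(ω·C) = 0 - j0.9187 Ω
Step 3 — Parallel branch: L || C = 1/(1/L + 1/C) = 0 - j0.9278 Ω.
Step 4 — Series with R1: Z_total = R1 + (L || C) = 2200 - j0.9278 Ω = 2200∠-0.0° Ω.
Step 5 — Power factor: PF = cos(φ) = Re(Z)/|Z| = 2200/2200 = 1.
Step 6 — Type: Im(Z) = -0.9278 ⇒ leading (phase φ = -0.0°).

PF = 1 (leading, φ = -0.0°)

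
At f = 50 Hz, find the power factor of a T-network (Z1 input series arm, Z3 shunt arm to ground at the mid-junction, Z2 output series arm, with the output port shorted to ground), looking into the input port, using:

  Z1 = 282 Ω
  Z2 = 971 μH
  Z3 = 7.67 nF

Step 1 — Angular frequency: ω = 2π·f = 2π·50 = 314.2 rad/s.
Step 2 — Component impedances:
  Z1: Z = R = 282 Ω
  Z2: Z = jωL = j·314.2·0.000971 = 0 + j0.305 Ω
  Z3: Z = 1/(jωC) = -j/(ω·C) = 0 - j4.15e+05 Ω
Step 3 — With the output port shorted to ground, the output series arm Z2 runs from the junction to ground; the shunt arm Z3 also runs from the junction to ground. They appear in parallel: Z3 || Z2 = 0 + j0.305 Ω.
Step 4 — Series with input arm Z1: Z_in = Z1 + (Z3 || Z2) = 282 + j0.305 Ω = 282∠0.1° Ω.
Step 5 — Power factor: PF = cos(φ) = Re(Z)/|Z| = 282/282 = 1.
Step 6 — Type: Im(Z) = 0.305 ⇒ lagging (phase φ = 0.1°).

PF = 1 (lagging, φ = 0.1°)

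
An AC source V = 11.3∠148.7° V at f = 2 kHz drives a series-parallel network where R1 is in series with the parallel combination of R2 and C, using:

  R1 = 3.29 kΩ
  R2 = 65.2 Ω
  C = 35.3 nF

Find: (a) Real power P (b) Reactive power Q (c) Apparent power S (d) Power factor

Step 1 — Angular frequency: ω = 2π·f = 2π·2000 = 1.257e+04 rad/s.
Step 2 — Component impedances:
  R1: Z = R = 3290 Ω
  R2: Z = R = 65.2 Ω
  C: Z = 1/(jωC) = -j/(ω·C) = 0 - j2254 Ω
Step 3 — Parallel branch: R2 || C = 1/(1/R2 + 1/C) = 65.15 - j1.884 Ω.
Step 4 — Series with R1: Z_total = R1 + (R2 || C) = 3355 - j1.884 Ω = 3355∠-0.0° Ω.
Step 5 — Source phasor: V = 11.3∠148.7° V = -9.655 + j5.871 V.
Step 6 — Current: I = V / Z = -0.002879 + j0.001748 A = 0.003368∠148.7° A.
Step 7 — Complex power: S = V·I* = 0.03806 - j2.137e-05 VA.
Step 8 — Real power: P = Re(S) = 0.03806 W.
Step 9 — Reactive power: Q = Im(S) = -2.137e-05 VAR.
Step 10 — Apparent power: |S| = 0.03806 VA.
Step 11 — Power factor: PF = P/|S| = 1 (leading).

(a) P = 0.03806 W  (b) Q = -2.137e-05 VAR  (c) S = 0.03806 VA  (d) PF = 1 (leading)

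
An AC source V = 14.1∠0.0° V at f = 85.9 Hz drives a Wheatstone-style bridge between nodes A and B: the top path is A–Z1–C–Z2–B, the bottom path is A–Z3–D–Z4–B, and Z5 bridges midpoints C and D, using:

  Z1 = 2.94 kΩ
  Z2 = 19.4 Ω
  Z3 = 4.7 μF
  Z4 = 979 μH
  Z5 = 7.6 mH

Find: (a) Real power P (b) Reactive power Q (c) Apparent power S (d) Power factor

Step 1 — Angular frequency: ω = 2π·f = 2π·85.9 = 539.7 rad/s.
Step 2 — Component impedances:
  Z1: Z = R = 2940 Ω
  Z2: Z = R = 19.4 Ω
  Z3: Z = 1/(jωC) = -j/(ω·C) = 0 - j394.2 Ω
  Z4: Z = jωL = j·539.7·0.000979 = 0 + j0.5284 Ω
  Z5: Z = jωL = j·539.7·0.0076 = 0 + j4.102 Ω
Step 3 — Bridge requires nodal analysis (the Z5 bridge couples midpoints C and D, so the two paths cannot be reduced to a simple series/parallel combination). Setting node B to ground and injecting 1 A at node A, the 3-node admittance system at A, C, D solves to V_A = Z_AB = 51.94 - j386.8 Ω = 390.3∠-82.4° Ω.
Step 4 — Source phasor: V = 14.1∠0.0° V = 14.1 V.
Step 5 — Current: I = V / Z = 0.004808 + j0.03581 A = 0.03613∠82.4° A.
Step 6 — Complex power: S = V·I* = 0.06779 - j0.5049 VA.
Step 7 — Real power: P = Re(S) = 0.06779 W.
Step 8 — Reactive power: Q = Im(S) = -0.5049 VAR.
Step 9 — Apparent power: |S| = 0.5094 VA.
Step 10 — Power factor: PF = P/|S| = 0.1331 (leading).

(a) P = 0.06779 W  (b) Q = -0.5049 VAR  (c) S = 0.5094 VA  (d) PF = 0.1331 (leading)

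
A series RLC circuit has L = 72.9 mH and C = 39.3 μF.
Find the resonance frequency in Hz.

Step 1 — Resonance condition Im(Z)=0 gives ω₀ = 1/√(LC).
Step 2 — ω₀ = 1/√(0.0729·3.93e-05) = 590.8 rad/s.
Step 3 — f₀ = ω₀/(2π) = 94.03 Hz.

f₀ = 94.03 Hz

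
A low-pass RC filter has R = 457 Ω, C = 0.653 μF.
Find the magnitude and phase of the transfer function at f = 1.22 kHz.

Step 1 — Angular frequency: ω = 2π·1220 = 7665 rad/s.
Step 2 — Transfer function: H(jω) = 1/(1 + jωRC).
Step 3 — Denominator: 1 + jωRC = 1 + j·7665·457·6.53e-07 = 1 + j2.288.
Step 4 — H = 0.1604 - j0.367.
Step 5 — Magnitude: |H| = 0.4005 (-7.9 dB); phase: φ = -66.4°.

|H| = 0.4005 (-7.9 dB), φ = -66.4°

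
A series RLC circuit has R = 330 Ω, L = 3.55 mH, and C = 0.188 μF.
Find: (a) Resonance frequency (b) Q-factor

Step 1 — Resonance condition Im(Z)=0 gives ω₀ = 1/√(LC).
Step 2 — ω₀ = 1/√(0.00355·1.88e-07) = 3.871e+04 rad/s.
Step 3 — f₀ = ω₀/(2π) = 6161 Hz.
Step 4 — Series Q: Q = ω₀L/R = 3.871e+04·0.00355/330 = 0.4164.

(a) f₀ = 6161 Hz  (b) Q = 0.4164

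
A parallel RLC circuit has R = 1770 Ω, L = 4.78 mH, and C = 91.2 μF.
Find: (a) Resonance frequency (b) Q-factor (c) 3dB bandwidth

Step 1 — Resonance: ω₀ = 1/√(LC) = 1/√(0.00478·9.12e-05) = 1515 rad/s.
Step 2 — f₀ = ω₀/(2π) = 241.1 Hz.
Step 3 — Parallel Q: Q = R/(ω₀L) = 1770/(1515·0.00478) = 244.5.
Step 4 — Bandwidth: Δω = ω₀/Q = 6.195 rad/s; BW = Δω/(2π) = 0.9859 Hz.

(a) f₀ = 241.1 Hz  (b) Q = 244.5  (c) BW = 0.9859 Hz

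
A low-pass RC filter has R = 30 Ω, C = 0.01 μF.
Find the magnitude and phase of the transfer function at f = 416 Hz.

Step 1 — Angular frequency: ω = 2π·416 = 2614 rad/s.
Step 2 — Transfer function: H(jω) = 1/(1 + jωRC).
Step 3 — Denominator: 1 + jωRC = 1 + j·2614·30·1e-08 = 1 + j0.0007841.
Step 4 — H = 1 - j0.0007841.
Step 5 — Magnitude: |H| = 1 (-0.0 dB); phase: φ = -0.0°.

|H| = 1 (-0.0 dB), φ = -0.0°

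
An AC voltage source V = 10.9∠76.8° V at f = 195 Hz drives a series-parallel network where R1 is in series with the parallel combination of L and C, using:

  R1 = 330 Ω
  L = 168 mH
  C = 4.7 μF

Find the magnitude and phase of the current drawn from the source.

Step 1 — Angular frequency: ω = 2π·f = 2π·195 = 1225 rad/s.
Step 2 — Component impedances:
  R1: Z = R = 330 Ω
  L: Z = jωL = j·1225·0.168 = 0 + j205.8 Ω
  C: Z = 1/(jωC) = -j/(ω·C) = 0 - j173.7 Ω
Step 3 — Parallel branch: L || C = 1/(1/L + 1/C) = 0 - j1111 Ω.
Step 4 — Series with R1: Z_total = R1 + (L || C) = 330 - j1111 Ω = 1159∠-73.5° Ω.
Step 5 — Source phasor: V = 10.9∠76.8° V = 2.489 + j10.61 V.
Step 6 — Ohm's law: I = V / Z_total = (2.489 + j10.61) / (330 - j1111) = -0.008168 + j0.004668 A.
Step 7 — Convert to polar: |I| = 0.009407 A, ∠I = 150.3°.

I = 0.009407∠150.3° A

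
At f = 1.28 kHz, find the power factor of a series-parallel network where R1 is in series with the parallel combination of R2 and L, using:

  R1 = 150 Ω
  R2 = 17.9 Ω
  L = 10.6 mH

Step 1 — Angular frequency: ω = 2π·f = 2π·1280 = 8042 rad/s.
Step 2 — Component impedances:
  R1: Z = R = 150 Ω
  R2: Z = R = 17.9 Ω
  L: Z = jωL = j·8042·0.0106 = 0 + j85.25 Ω
Step 3 — Parallel branch: R2 || L = 1/(1/R2 + 1/L) = 17.14 + j3.6 Ω.
Step 4 — Series with R1: Z_total = R1 + (R2 || L) = 167.1 + j3.6 Ω = 167.2∠1.2° Ω.
Step 5 — Power factor: PF = cos(φ) = Re(Z)/|Z| = 167.14/167.18 = 0.9998.
Step 6 — Type: Im(Z) = 3.6 ⇒ lagging (phase φ = 1.2°).

PF = 0.9998 (lagging, φ = 1.2°)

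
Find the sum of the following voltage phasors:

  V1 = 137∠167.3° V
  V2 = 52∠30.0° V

Step 1 — Convert each phasor to rectangular form:
  V1 = 137·(cos(167.3°) + j·sin(167.3°)) = -133.6 + j30.12 V
  V2 = 52·(cos(30.0°) + j·sin(30.0°)) = 45.03 + j26 V
Step 2 — Sum components: V_total = -88.61 + j56.12 V.
Step 3 — Convert to polar: |V_total| = 104.9 V, ∠V_total = 147.7°.

V_total = 104.9∠147.7° V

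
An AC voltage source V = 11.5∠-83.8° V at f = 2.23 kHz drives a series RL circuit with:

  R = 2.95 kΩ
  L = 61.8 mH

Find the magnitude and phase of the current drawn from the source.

Step 1 — Angular frequency: ω = 2π·f = 2π·2230 = 1.401e+04 rad/s.
Step 2 — Component impedances:
  R: Z = R = 2950 Ω
  L: Z = jωL = j·1.401e+04·0.0618 = 0 + j865.9 Ω
Step 3 — Series combination: Z_total = R + L = 2950 + j865.9 Ω = 3074∠16.4° Ω.
Step 4 — Source phasor: V = 11.5∠-83.8° V = 1.242 - j11.43 V.
Step 5 — Ohm's law: I = V / Z_total = (1.242 - j11.43) / (2950 + j865.9) = -0.0006597 - j0.003682 A.
Step 6 — Convert to polar: |I| = 0.00374 A, ∠I = -100.2°.

I = 0.00374∠-100.2° A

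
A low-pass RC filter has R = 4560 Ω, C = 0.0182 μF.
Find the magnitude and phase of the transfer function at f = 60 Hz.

Step 1 — Angular frequency: ω = 2π·60 = 377 rad/s.
Step 2 — Transfer function: H(jω) = 1/(1 + jωRC).
Step 3 — Denominator: 1 + jωRC = 1 + j·377·4560·1.82e-08 = 1 + j0.03129.
Step 4 — H = 0.999 - j0.03126.
Step 5 — Magnitude: |H| = 0.9995 (-0.0 dB); phase: φ = -1.8°.

|H| = 0.9995 (-0.0 dB), φ = -1.8°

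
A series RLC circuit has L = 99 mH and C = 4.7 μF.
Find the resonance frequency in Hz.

Step 1 — Resonance condition Im(Z)=0 gives ω₀ = 1/√(LC).
Step 2 — ω₀ = 1/√(0.099·4.7e-06) = 1466 rad/s.
Step 3 — f₀ = ω₀/(2π) = 233.3 Hz.

f₀ = 233.3 Hz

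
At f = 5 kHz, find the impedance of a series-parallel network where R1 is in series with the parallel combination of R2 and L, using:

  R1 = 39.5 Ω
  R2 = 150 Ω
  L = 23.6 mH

Step 1 — Angular frequency: ω = 2π·f = 2π·5000 = 3.142e+04 rad/s.
Step 2 — Component impedances:
  R1: Z = R = 39.5 Ω
  R2: Z = R = 150 Ω
  L: Z = jωL = j·3.142e+04·0.0236 = 0 + j741.4 Ω
Step 3 — Parallel branch: R2 || L = 1/(1/R2 + 1/L) = 144.1 + j29.15 Ω.
Step 4 — Series with R1: Z_total = R1 + (R2 || L) = 183.6 + j29.15 Ω = 185.9∠9.0° Ω.

Z = 183.6 + j29.15 Ω = 185.9∠9.0° Ω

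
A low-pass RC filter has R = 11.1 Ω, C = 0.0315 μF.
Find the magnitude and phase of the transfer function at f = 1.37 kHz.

Step 1 — Angular frequency: ω = 2π·1370 = 8608 rad/s.
Step 2 — Transfer function: H(jω) = 1/(1 + jωRC).
Step 3 — Denominator: 1 + jωRC = 1 + j·8608·11.1·3.15e-08 = 1 + j0.00301.
Step 4 — H = 1 - j0.00301.
Step 5 — Magnitude: |H| = 1 (-0.0 dB); phase: φ = -0.2°.

|H| = 1 (-0.0 dB), φ = -0.2°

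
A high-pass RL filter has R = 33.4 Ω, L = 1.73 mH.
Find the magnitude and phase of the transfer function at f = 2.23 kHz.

Step 1 — Angular frequency: ω = 2π·2230 = 1.401e+04 rad/s.
Step 2 — Transfer function: H(jω) = jωL/(R + jωL).
Step 3 — Numerator jωL = j·24.24; denominator R + jωL = 33.4 + j24.24.
Step 4 — H = 0.345 + j0.4754.
Step 5 — Magnitude: |H| = 0.5874 (-4.6 dB); phase: φ = 54.0°.

|H| = 0.5874 (-4.6 dB), φ = 54.0°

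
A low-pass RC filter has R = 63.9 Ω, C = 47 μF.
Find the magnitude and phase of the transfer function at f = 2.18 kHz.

Step 1 — Angular frequency: ω = 2π·2180 = 1.37e+04 rad/s.
Step 2 — Transfer function: H(jω) = 1/(1 + jωRC).
Step 3 — Denominator: 1 + jωRC = 1 + j·1.37e+04·63.9·4.7e-05 = 1 + j41.14.
Step 4 — H = 0.0005906 - j0.02429.
Step 5 — Magnitude: |H| = 0.0243 (-32.3 dB); phase: φ = -88.6°.

|H| = 0.0243 (-32.3 dB), φ = -88.6°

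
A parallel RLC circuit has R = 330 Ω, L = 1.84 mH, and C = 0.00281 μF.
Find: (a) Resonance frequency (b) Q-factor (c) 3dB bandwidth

Step 1 — Resonance: ω₀ = 1/√(LC) = 1/√(0.00184·2.81e-09) = 4.398e+05 rad/s.
Step 2 — f₀ = ω₀/(2π) = 6.999e+04 Hz.
Step 3 — Parallel Q: Q = R/(ω₀L) = 330/(4.398e+05·0.00184) = 0.4078.
Step 4 — Bandwidth: Δω = ω₀/Q = 1.078e+06 rad/s; BW = Δω/(2π) = 1.716e+05 Hz.

(a) f₀ = 6.999e+04 Hz  (b) Q = 0.4078  (c) BW = 1.716e+05 Hz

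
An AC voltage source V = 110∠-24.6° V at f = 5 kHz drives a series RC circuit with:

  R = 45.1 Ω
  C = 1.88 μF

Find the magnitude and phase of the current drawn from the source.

Step 1 — Angular frequency: ω = 2π·f = 2π·5000 = 3.142e+04 rad/s.
Step 2 — Component impedances:
  R: Z = R = 45.1 Ω
  C: Z = 1/(jωC) = -j/(ω·C) = 0 - j16.93 Ω
Step 3 — Series combination: Z_total = R + C = 45.1 - j16.93 Ω = 48.17∠-20.6° Ω.
Step 4 — Source phasor: V = 110∠-24.6° V = 100 - j45.79 V.
Step 5 — Ohm's law: I = V / Z_total = (100 - j45.79) / (45.1 - j16.93) = 2.278 - j0.1602 A.
Step 6 — Convert to polar: |I| = 2.283 A, ∠I = -4.0°.

I = 2.283∠-4.0° A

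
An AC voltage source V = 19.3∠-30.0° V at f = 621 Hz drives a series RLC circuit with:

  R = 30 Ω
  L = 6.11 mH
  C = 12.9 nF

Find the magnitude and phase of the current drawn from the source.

Step 1 — Angular frequency: ω = 2π·f = 2π·621 = 3902 rad/s.
Step 2 — Component impedances:
  R: Z = R = 30 Ω
  L: Z = jωL = j·3902·0.00611 = 0 + j23.84 Ω
  C: Z = 1/(jωC) = -j/(ω·C) = 0 - j1.987e+04 Ω
Step 3 — Series combination: Z_total = R + L + C = 30 - j1.984e+04 Ω = 1.984e+04∠-89.9° Ω.
Step 4 — Source phasor: V = 19.3∠-30.0° V = 16.71 - j9.65 V.
Step 5 — Ohm's law: I = V / Z_total = (16.71 - j9.65) / (30 - j1.984e+04) = 0.0004876 + j0.0008416 A.
Step 6 — Convert to polar: |I| = 0.0009726 A, ∠I = 59.9°.

I = 0.0009726∠59.9° A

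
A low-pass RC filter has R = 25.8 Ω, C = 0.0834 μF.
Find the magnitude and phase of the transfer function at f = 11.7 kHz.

Step 1 — Angular frequency: ω = 2π·1.17e+04 = 7.351e+04 rad/s.
Step 2 — Transfer function: H(jω) = 1/(1 + jωRC).
Step 3 — Denominator: 1 + jωRC = 1 + j·7.351e+04·25.8·8.34e-08 = 1 + j0.1582.
Step 4 — H = 0.9756 - j0.1543.
Step 5 — Magnitude: |H| = 0.9877 (-0.1 dB); phase: φ = -9.0°.

|H| = 0.9877 (-0.1 dB), φ = -9.0°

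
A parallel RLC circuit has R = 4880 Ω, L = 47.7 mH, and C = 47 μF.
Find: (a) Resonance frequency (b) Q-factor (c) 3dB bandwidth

Step 1 — Resonance: ω₀ = 1/√(LC) = 1/√(0.0477·4.7e-05) = 667.9 rad/s.
Step 2 — f₀ = ω₀/(2π) = 106.3 Hz.
Step 3 — Parallel Q: Q = R/(ω₀L) = 4880/(667.9·0.0477) = 153.2.
Step 4 — Bandwidth: Δω = ω₀/Q = 4.36 rad/s; BW = Δω/(2π) = 0.6939 Hz.

(a) f₀ = 106.3 Hz  (b) Q = 153.2  (c) BW = 0.6939 Hz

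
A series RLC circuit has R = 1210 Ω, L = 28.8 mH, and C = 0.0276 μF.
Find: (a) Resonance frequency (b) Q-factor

Step 1 — Resonance condition Im(Z)=0 gives ω₀ = 1/√(LC).
Step 2 — ω₀ = 1/√(0.0288·2.76e-08) = 3.547e+04 rad/s.
Step 3 — f₀ = ω₀/(2π) = 5645 Hz.
Step 4 — Series Q: Q = ω₀L/R = 3.547e+04·0.0288/1210 = 0.8442.

(a) f₀ = 5645 Hz  (b) Q = 0.8442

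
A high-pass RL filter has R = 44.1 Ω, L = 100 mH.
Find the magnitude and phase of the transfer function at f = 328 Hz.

Step 1 — Angular frequency: ω = 2π·328 = 2061 rad/s.
Step 2 — Transfer function: H(jω) = jωL/(R + jωL).
Step 3 — Numerator jωL = j·206.1; denominator R + jωL = 44.1 + j206.1.
Step 4 — H = 0.9562 + j0.2046.
Step 5 — Magnitude: |H| = 0.9779 (-0.2 dB); phase: φ = 12.1°.

|H| = 0.9779 (-0.2 dB), φ = 12.1°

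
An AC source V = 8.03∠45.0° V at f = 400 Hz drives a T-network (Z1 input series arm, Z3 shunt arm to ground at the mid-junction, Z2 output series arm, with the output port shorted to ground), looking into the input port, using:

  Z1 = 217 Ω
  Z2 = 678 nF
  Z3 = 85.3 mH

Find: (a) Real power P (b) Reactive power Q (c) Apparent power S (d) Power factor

Step 1 — Angular frequency: ω = 2π·f = 2π·400 = 2513 rad/s.
Step 2 — Component impedances:
  Z1: Z = R = 217 Ω
  Z2: Z = 1/(jωC) = -j/(ω·C) = 0 - j586.9 Ω
  Z3: Z = jωL = j·2513·0.0853 = 0 + j214.4 Ω
Step 3 — With the output port shorted to ground, the output series arm Z2 runs from the junction to ground; the shunt arm Z3 also runs from the junction to ground. They appear in parallel: Z3 || Z2 = 0 + j337.8 Ω.
Step 4 — Series with input arm Z1: Z_in = Z1 + (Z3 || Z2) = 217 + j337.8 Ω = 401.5∠57.3° Ω.
Step 5 — Source phasor: V = 8.03∠45.0° V = 5.678 + j5.678 V.
Step 6 — Current: I = V / Z = 0.01954 - j0.004255 A = 0.02∠-12.3° A.
Step 7 — Complex power: S = V·I* = 0.08681 + j0.1351 VA.
Step 8 — Real power: P = Re(S) = 0.08681 W.
Step 9 — Reactive power: Q = Im(S) = 0.1351 VAR.
Step 10 — Apparent power: |S| = 0.1606 VA.
Step 11 — Power factor: PF = P/|S| = 0.5405 (lagging).

(a) P = 0.08681 W  (b) Q = 0.1351 VAR  (c) S = 0.1606 VA  (d) PF = 0.5405 (lagging)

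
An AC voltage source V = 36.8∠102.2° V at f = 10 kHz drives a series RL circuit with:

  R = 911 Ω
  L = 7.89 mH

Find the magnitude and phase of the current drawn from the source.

Step 1 — Angular frequency: ω = 2π·f = 2π·1e+04 = 6.283e+04 rad/s.
Step 2 — Component impedances:
  R: Z = R = 911 Ω
  L: Z = jωL = j·6.283e+04·0.00789 = 0 + j495.7 Ω
Step 3 — Series combination: Z_total = R + L = 911 + j495.7 Ω = 1037∠28.6° Ω.
Step 4 — Source phasor: V = 36.8∠102.2° V = -7.777 + j35.97 V.
Step 5 — Ohm's law: I = V / Z_total = (-7.777 + j35.97) / (911 + j495.7) = 0.009991 + j0.03405 A.
Step 6 — Convert to polar: |I| = 0.03548 A, ∠I = 73.6°.

I = 0.03548∠73.6° A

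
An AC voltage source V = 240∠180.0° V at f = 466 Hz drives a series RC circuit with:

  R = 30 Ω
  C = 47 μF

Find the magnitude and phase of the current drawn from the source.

Step 1 — Angular frequency: ω = 2π·f = 2π·466 = 2928 rad/s.
Step 2 — Component impedances:
  R: Z = R = 30 Ω
  C: Z = 1/(jωC) = -j/(ω·C) = 0 - j7.267 Ω
Step 3 — Series combination: Z_total = R + C = 30 - j7.267 Ω = 30.87∠-13.6° Ω.
Step 4 — Source phasor: V = 240∠180.0° V = -240 V.
Step 5 — Ohm's law: I = V / Z_total = (-240) / (30 - j7.267) = -7.557 - j1.83 A.
Step 6 — Convert to polar: |I| = 7.775 A, ∠I = -166.4°.

I = 7.775∠-166.4° A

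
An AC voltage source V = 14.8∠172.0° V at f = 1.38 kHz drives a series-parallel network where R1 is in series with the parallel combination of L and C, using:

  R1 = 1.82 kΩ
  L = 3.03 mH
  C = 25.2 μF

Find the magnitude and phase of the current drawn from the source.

Step 1 — Angular frequency: ω = 2π·f = 2π·1380 = 8671 rad/s.
Step 2 — Component impedances:
  R1: Z = R = 1820 Ω
  L: Z = jωL = j·8671·0.00303 = 0 + j26.27 Ω
  C: Z = 1/(jωC) = -j/(ω·C) = 0 - j4.577 Ω
Step 3 — Parallel branch: L || C = 1/(1/L + 1/C) = 0 - j5.542 Ω.
Step 4 — Series with R1: Z_total = R1 + (L || C) = 1820 - j5.542 Ω = 1820∠-0.2° Ω.
Step 5 — Source phasor: V = 14.8∠172.0° V = -14.66 + j2.06 V.
Step 6 — Ohm's law: I = V / Z_total = (-14.66 + j2.06) / (1820 - j5.542) = -0.008056 + j0.001107 A.
Step 7 — Convert to polar: |I| = 0.008132 A, ∠I = 172.2°.

I = 0.008132∠172.2° A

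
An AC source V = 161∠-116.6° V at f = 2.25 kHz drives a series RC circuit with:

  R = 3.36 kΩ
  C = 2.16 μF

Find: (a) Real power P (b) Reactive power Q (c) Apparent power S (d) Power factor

Step 1 — Angular frequency: ω = 2π·f = 2π·2250 = 1.414e+04 rad/s.
Step 2 — Component impedances:
  R: Z = R = 3360 Ω
  C: Z = 1/(jωC) = -j/(ω·C) = 0 - j32.75 Ω
Step 3 — Series combination: Z_total = R + C = 3360 - j32.75 Ω = 3360∠-0.6° Ω.
Step 4 — Source phasor: V = 161∠-116.6° V = -72.09 - j144 V.
Step 5 — Current: I = V / Z = -0.02104 - j0.04305 A = 0.04791∠-116.0° A.
Step 6 — Complex power: S = V·I* = 7.714 - j0.07518 VA.
Step 7 — Real power: P = Re(S) = 7.714 W.
Step 8 — Reactive power: Q = Im(S) = -0.07518 VAR.
Step 9 — Apparent power: |S| = 7.714 VA.
Step 10 — Power factor: PF = P/|S| = 1 (leading).

(a) P = 7.714 W  (b) Q = -0.07518 VAR  (c) S = 7.714 VA  (d) PF = 1 (leading)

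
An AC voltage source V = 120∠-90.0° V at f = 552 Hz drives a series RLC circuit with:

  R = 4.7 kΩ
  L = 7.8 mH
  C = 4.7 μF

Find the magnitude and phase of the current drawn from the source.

Step 1 — Angular frequency: ω = 2π·f = 2π·552 = 3468 rad/s.
Step 2 — Component impedances:
  R: Z = R = 4700 Ω
  L: Z = jωL = j·3468·0.0078 = 0 + j27.05 Ω
  C: Z = 1/(jωC) = -j/(ω·C) = 0 - j61.35 Ω
Step 3 — Series combination: Z_total = R + L + C = 4700 - j34.29 Ω = 4700∠-0.4° Ω.
Step 4 — Source phasor: V = 120∠-90.0° V = 0 - j120 V.
Step 5 — Ohm's law: I = V / Z_total = (0 - j120) / (4700 - j34.29) = 0.0001863 - j0.02553 A.
Step 6 — Convert to polar: |I| = 0.02553 A, ∠I = -89.6°.

I = 0.02553∠-89.6° A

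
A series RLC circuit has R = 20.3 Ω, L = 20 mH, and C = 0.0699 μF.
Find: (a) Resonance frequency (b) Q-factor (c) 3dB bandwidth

Step 1 — Resonance: ω₀ = 1/√(LC) = 1/√(0.02·6.99e-08) = 2.675e+04 rad/s.
Step 2 — f₀ = ω₀/(2π) = 4257 Hz.
Step 3 — Series Q: Q = ω₀L/R = 2.675e+04·0.02/20.3 = 26.35.
Step 4 — Bandwidth: Δω = ω₀/Q = 1015 rad/s; BW = Δω/(2π) = 161.5 Hz.

(a) f₀ = 4257 Hz  (b) Q = 26.35  (c) BW = 161.5 Hz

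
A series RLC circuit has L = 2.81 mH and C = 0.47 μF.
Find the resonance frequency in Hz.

Step 1 — Resonance condition Im(Z)=0 gives ω₀ = 1/√(LC).
Step 2 — ω₀ = 1/√(0.00281·4.7e-07) = 2.752e+04 rad/s.
Step 3 — f₀ = ω₀/(2π) = 4379 Hz.

f₀ = 4379 Hz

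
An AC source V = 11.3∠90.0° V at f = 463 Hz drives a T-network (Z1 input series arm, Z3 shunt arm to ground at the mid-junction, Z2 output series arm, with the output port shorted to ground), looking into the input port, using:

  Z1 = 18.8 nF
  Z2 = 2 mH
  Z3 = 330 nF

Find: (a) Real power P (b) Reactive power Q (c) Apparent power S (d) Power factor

Step 1 — Angular frequency: ω = 2π·f = 2π·463 = 2909 rad/s.
Step 2 — Component impedances:
  Z1: Z = 1/(jωC) = -j/(ω·C) = 0 - j1.828e+04 Ω
  Z2: Z = jωL = j·2909·0.002 = 0 + j5.818 Ω
  Z3: Z = 1/(jωC) = -j/(ω·C) = 0 - j1042 Ω
Step 3 — With the output port shorted to ground, the output series arm Z2 runs from the junction to ground; the shunt arm Z3 also runs from the junction to ground. They appear in parallel: Z3 || Z2 = 0 + j5.851 Ω.
Step 4 — Series with input arm Z1: Z_in = Z1 + (Z3 || Z2) = 0 - j1.828e+04 Ω = 1.828e+04∠-90.0° Ω.
Step 5 — Source phasor: V = 11.3∠90.0° V = 0 + j11.3 V.
Step 6 — Current: I = V / Z = -0.0006182 A = 0.0006182∠180.0° A.
Step 7 — Complex power: S = V·I* = 0 - j0.006986 VA.
Step 8 — Real power: P = Re(S) = 0 W.
Step 9 — Reactive power: Q = Im(S) = -0.006986 VAR.
Step 10 — Apparent power: |S| = 0.006986 VA.
Step 11 — Power factor: PF = P/|S| = 0 (leading).

(a) P = 0 W  (b) Q = -0.006986 VAR  (c) S = 0.006986 VA  (d) PF = 0 (leading)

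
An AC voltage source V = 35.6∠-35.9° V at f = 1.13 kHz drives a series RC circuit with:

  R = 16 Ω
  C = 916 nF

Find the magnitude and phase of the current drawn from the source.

Step 1 — Angular frequency: ω = 2π·f = 2π·1130 = 7100 rad/s.
Step 2 — Component impedances:
  R: Z = R = 16 Ω
  C: Z = 1/(jωC) = -j/(ω·C) = 0 - j153.8 Ω
Step 3 — Series combination: Z_total = R + C = 16 - j153.8 Ω = 154.6∠-84.1° Ω.
Step 4 — Source phasor: V = 35.6∠-35.9° V = 28.84 - j20.87 V.
Step 5 — Ohm's law: I = V / Z_total = (28.84 - j20.87) / (16 - j153.8) = 0.1536 + j0.1716 A.
Step 6 — Convert to polar: |I| = 0.2303 A, ∠I = 48.2°.

I = 0.2303∠48.2° A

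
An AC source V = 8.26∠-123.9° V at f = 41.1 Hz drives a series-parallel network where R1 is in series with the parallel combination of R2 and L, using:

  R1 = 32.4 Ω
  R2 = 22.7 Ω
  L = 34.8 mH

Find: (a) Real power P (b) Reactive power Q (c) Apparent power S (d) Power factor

Step 1 — Angular frequency: ω = 2π·f = 2π·41.1 = 258.2 rad/s.
Step 2 — Component impedances:
  R1: Z = R = 32.4 Ω
  R2: Z = R = 22.7 Ω
  L: Z = jωL = j·258.2·0.0348 = 0 + j8.987 Ω
Step 3 — Parallel branch: R2 || L = 1/(1/R2 + 1/L) = 3.076 + j7.769 Ω.
Step 4 — Series with R1: Z_total = R1 + (R2 || L) = 35.48 + j7.769 Ω = 36.32∠12.4° Ω.
Step 5 — Source phasor: V = 8.26∠-123.9° V = -4.607 - j6.856 V.
Step 6 — Current: I = V / Z = -0.1643 - j0.1573 A = 0.2274∠-136.3° A.
Step 7 — Complex power: S = V·I* = 1.835 + j0.4019 VA.
Step 8 — Real power: P = Re(S) = 1.835 W.
Step 9 — Reactive power: Q = Im(S) = 0.4019 VAR.
Step 10 — Apparent power: |S| = 1.879 VA.
Step 11 — Power factor: PF = P/|S| = 0.9768 (lagging).

(a) P = 1.835 W  (b) Q = 0.4019 VAR  (c) S = 1.879 VA  (d) PF = 0.9768 (lagging)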